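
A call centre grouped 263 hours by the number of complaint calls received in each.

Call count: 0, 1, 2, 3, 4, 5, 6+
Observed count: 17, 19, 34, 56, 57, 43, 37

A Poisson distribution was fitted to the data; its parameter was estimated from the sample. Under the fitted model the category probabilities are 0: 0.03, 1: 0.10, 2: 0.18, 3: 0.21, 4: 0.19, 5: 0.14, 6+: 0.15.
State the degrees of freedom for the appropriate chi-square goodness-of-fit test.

There are k = 7 categories and 1 parameter estimated from the data, so df = 7 − 1 − 1 = 5.

5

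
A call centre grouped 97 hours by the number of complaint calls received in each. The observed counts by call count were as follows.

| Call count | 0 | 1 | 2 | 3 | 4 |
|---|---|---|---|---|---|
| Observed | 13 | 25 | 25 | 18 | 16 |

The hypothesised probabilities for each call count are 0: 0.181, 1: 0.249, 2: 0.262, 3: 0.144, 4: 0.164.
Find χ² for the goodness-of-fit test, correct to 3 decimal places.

2.384

Expected counts E_i = n·p_i: 97×0.181 = 17.557, 97×0.249 = 24.153, 97×0.262 = 25.414, 97×0.144 = 13.968, 97×0.164 = 15.908.
0: (13 − 17.557)²/17.557 = 20.766249/17.557 = 1.1828
1: (25 − 24.153)²/24.153 = 0.717409/24.153 = 0.0297
2: (25 − 25.414)²/25.414 = 0.171396/25.414 = 0.0067
3: (18 − 13.968)²/13.968 = 16.257024/13.968 = 1.1639
4: (16 − 15.908)²/15.908 = 0.008464/15.908 = 0.0005
Sum = 2.384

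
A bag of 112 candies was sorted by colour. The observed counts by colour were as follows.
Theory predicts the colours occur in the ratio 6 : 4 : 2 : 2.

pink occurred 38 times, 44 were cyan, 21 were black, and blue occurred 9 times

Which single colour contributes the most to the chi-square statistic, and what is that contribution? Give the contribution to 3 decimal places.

Ratio total = 14. Expected counts: 112×6/14 = 48, 112×4/14 = 32, 112×2/14 = 16, 112×2/14 = 16.
cat         O        E   (O−E)²/E
pink       38       48     2.0833
cyan       44       32     4.5000
black      21       16     1.5625
blue        9       16     3.0625
The largest term is for cyan: 4.500.

cyan, 4.500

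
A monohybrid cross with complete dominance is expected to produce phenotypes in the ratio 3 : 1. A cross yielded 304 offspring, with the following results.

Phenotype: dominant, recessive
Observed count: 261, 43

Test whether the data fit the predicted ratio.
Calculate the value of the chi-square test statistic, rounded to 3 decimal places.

Ratio total = 4. Expected counts: 304×3/4 = 228, 304×1/4 = 76.
dominant: (261 − 228)²/228 = 1089/228 = 4.7763
recessive: (43 − 76)²/76 = 1089/76 = 14.3289
Sum = 19.105

19.105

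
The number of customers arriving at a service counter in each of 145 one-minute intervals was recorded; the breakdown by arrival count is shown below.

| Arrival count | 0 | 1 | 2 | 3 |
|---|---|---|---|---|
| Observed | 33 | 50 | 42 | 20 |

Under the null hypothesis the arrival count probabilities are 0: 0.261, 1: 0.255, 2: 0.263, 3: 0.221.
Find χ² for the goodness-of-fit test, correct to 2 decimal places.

Expected counts E_i = n·p_i: 145×0.261 = 37.845, 145×0.255 = 36.975, 145×0.263 = 38.135, 145×0.221 = 32.045.
0: (33 − 37.845)²/37.845 = 23.474025/37.845 = 0.620
1: (50 − 36.975)²/36.975 = 169.650625/36.975 = 4.588
2: (42 − 38.135)²/38.135 = 14.938225/38.135 = 0.392
3: (20 − 32.045)²/32.045 = 145.082025/32.045 = 4.527
Sum = 10.13

10.13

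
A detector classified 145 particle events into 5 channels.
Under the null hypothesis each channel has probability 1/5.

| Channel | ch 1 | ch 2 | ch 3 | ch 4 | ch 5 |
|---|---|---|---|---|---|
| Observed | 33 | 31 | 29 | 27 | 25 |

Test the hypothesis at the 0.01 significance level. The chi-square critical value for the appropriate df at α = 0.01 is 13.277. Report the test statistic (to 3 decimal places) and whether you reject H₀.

Expected count for each of the 5 categories: 145/5 = 29.
ch 1: (33 − 29)²/29 = 16/29 = 0.5517
ch 2: (31 − 29)²/29 = 4/29 = 0.1379
ch 3: (29 − 29)²/29 = 0/29 = 0.0000
ch 4: (27 − 29)²/29 = 4/29 = 0.1379
ch 5: (25 − 29)²/29 = 16/29 = 0.5517
Sum = 1.379
df = 4. Since 1.379 < 13.277, we do not reject H₀.

1.379; do not reject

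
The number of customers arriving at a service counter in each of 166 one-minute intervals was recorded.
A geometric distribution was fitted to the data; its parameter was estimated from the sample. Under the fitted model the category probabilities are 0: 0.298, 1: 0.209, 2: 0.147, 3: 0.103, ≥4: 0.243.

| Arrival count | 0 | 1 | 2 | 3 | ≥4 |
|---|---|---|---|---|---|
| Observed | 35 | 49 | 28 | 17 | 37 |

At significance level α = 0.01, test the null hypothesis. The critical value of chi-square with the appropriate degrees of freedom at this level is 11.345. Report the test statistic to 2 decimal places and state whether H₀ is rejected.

10.94; do not reject

Expected counts E_i = n·p_i: 166×0.298 = 49.468, 166×0.209 = 34.694, 166×0.147 = 24.402, 166×0.103 = 17.098, 166×0.243 = 40.338.
χ² = (35−49.468)²/49.468 + (49−34.694)²/34.694 + (28−24.402)²/24.402 + (17−17.098)²/17.098 + (37−40.338)²/40.338
   = 4.231 + 5.899 + 0.531 + 0.001 + 0.276
Sum = 10.94
df = 3. Since 10.94 < 11.345, we do not reject H₀.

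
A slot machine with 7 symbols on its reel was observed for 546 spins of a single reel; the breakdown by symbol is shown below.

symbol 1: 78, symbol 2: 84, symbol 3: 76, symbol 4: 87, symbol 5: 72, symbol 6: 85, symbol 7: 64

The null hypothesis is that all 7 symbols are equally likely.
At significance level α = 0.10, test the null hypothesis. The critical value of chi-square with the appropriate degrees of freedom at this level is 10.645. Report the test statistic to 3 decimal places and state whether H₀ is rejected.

5.154; do not reject

Under H₀ each category has probability 1/7, so each expected count is 546/7 = 78.
χ² = (78−78)²/78 + (84−78)²/78 + (76−78)²/78 + (87−78)²/78 + (72−78)²/78 + (85−78)²/78 + (64−78)²/78
   = 0.0000 + 0.4615 + 0.0513 + 1.0385 + 0.4615 + 0.6282 + 2.5128
Sum = 5.154
df = 6. Since 5.154 < 10.645, we do not reject H₀.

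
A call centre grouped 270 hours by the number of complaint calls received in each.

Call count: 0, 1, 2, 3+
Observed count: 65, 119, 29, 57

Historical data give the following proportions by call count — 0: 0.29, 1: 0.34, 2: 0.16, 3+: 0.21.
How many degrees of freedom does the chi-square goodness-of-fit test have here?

There are k = 4 categories and no parameters were estimated from the data, so df = 4 − 1 = 3.

3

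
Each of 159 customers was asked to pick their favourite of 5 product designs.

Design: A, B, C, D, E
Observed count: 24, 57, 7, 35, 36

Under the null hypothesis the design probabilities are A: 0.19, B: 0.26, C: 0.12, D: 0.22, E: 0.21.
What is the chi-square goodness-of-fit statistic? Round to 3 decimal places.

Expected counts E_i = n·p_i: 159×0.19 = 30.21, 159×0.26 = 41.34, 159×0.12 = 19.08, 159×0.22 = 34.98, 159×0.21 = 33.39.
cat         O        E   (O−E)²/E
A          24    30.21     1.2765
B          57    41.34     5.9322
C           7    19.08     7.6481
D          35    34.98     0.0000
E          36    33.39     0.2040
Sum = 15.061

15.061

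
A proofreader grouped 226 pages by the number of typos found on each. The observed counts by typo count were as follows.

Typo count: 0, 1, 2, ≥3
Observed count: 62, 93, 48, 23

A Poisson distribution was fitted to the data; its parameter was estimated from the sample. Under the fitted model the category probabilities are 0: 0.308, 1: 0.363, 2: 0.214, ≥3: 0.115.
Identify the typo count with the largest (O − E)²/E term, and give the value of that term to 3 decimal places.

Expected counts E_i = n·p_i: 226×0.308 = 69.608, 226×0.363 = 82.038, 226×0.214 = 48.364, 226×0.115 = 25.99.
χ² = (62−69.608)²/69.608 + (93−82.038)²/82.038 + (48−48.364)²/48.364 + (23−25.99)²/25.99
   = 0.8315 + 1.4648 + 0.0027 + 0.3440
The largest term is for 1: 1.465.

1, 1.465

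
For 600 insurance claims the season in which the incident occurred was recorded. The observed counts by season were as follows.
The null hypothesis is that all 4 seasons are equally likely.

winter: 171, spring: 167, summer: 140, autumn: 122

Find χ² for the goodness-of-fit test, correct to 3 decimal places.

10.760

Under H₀ each category has probability 1/4, so each expected count is 600/4 = 150.
winter: (171 − 150)²/150 = 441/150 = 2.9400
spring: (167 − 150)²/150 = 289/150 = 1.9267
summer: (140 − 150)²/150 = 100/150 = 0.6667
autumn: (122 − 150)²/150 = 784/150 = 5.2267
Sum = 10.760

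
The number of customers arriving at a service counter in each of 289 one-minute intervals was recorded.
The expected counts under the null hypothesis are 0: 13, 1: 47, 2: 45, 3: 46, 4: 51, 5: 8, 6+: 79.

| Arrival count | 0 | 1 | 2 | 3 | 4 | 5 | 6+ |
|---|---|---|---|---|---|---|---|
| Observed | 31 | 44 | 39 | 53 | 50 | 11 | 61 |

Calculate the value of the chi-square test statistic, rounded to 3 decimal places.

32.226

cat         O        E   (O−E)²/E
0          31       13    24.9231
1          44       47     0.1915
2          39       45     0.8000
3          53       46     1.0652
4          50       51     0.0196
5          11        8     1.1250
6+         61       79     4.1013
Sum = 32.226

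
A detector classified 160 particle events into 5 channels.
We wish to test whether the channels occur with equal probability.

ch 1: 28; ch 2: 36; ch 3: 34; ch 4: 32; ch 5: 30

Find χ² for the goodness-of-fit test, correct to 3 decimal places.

Under H₀ each category has probability 1/5, so each expected count is 160/5 = 32.
ch 1: (28 − 32)²/32 = 16/32 = 0.5000
ch 2: (36 − 32)²/32 = 16/32 = 0.5000
ch 3: (34 − 32)²/32 = 4/32 = 0.1250
ch 4: (32 − 32)²/32 = 0/32 = 0.0000
ch 5: (30 − 32)²/32 = 4/32 = 0.1250
Sum = 1.250

1.250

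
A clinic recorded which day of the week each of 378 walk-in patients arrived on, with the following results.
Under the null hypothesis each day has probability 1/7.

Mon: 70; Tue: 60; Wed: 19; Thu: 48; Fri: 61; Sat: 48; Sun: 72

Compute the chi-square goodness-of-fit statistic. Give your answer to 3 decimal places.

Under H₀ each category has probability 1/7, so each expected count is 378/7 = 54.
χ² = (70−54)²/54 + (60−54)²/54 + (19−54)²/54 + (48−54)²/54 + (61−54)²/54 + (48−54)²/54 + (72−54)²/54
   = 4.7407 + 0.6667 + 22.6852 + 0.6667 + 0.9074 + 0.6667 + 6.0000
Sum = 36.333

36.333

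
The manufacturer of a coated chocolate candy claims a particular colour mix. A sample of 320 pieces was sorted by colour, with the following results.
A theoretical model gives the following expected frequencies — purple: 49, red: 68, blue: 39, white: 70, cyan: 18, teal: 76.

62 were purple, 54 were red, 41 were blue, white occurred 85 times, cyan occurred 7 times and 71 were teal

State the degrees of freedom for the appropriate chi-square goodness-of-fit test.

5

There are k = 6 categories and no parameters were estimated from the data, so df = 6 − 1 = 5.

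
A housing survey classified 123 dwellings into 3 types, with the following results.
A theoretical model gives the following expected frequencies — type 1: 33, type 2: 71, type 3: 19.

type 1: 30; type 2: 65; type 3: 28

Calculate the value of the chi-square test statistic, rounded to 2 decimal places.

χ² = (30−33)²/33 + (65−71)²/71 + (28−19)²/19
   = 0.273 + 0.507 + 4.263
Sum = 5.04

5.04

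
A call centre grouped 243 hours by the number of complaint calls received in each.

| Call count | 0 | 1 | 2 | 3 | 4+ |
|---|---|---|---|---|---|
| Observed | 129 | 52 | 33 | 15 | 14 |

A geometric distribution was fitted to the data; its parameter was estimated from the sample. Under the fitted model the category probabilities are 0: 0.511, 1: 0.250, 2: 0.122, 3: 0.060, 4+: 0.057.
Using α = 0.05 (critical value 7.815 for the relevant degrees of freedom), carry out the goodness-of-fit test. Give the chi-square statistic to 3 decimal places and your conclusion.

Expected counts E_i = n·p_i: 243×0.511 = 124.173, 243×0.250 = 60.75, 243×0.122 = 29.646, 243×0.060 = 14.58, 243×0.057 = 13.851.
χ² = (129−124.173)²/124.173 + (52−60.75)²/60.75 + (33−29.646)²/29.646 + (15−14.58)²/14.58 + (14−13.851)²/13.851
   = 0.1876 + 1.2603 + 0.3795 + 0.0121 + 0.0016
Sum = 1.841
df = 3. Since 1.841 < 7.815, we do not reject H₀.

1.841; do not reject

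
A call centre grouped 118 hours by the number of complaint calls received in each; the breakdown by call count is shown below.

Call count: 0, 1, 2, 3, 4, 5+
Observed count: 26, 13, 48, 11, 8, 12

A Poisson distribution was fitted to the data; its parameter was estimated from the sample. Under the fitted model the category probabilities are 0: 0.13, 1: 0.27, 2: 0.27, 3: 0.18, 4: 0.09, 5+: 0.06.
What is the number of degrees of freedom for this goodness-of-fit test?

There are k = 6 categories and 1 parameter estimated from the data, so df = 6 − 1 − 1 = 4.

4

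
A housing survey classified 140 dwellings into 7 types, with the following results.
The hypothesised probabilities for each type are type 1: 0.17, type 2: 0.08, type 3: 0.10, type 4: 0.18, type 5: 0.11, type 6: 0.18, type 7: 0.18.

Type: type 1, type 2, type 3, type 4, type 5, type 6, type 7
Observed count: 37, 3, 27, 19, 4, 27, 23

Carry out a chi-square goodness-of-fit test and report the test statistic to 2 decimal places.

Expected counts E_i = n·p_i: 140×0.17 = 23.8, 140×0.08 = 11.2, 140×0.10 = 14, 140×0.18 = 25.2, 140×0.11 = 15.4, 140×0.18 = 25.2, 140×0.18 = 25.2.
cat         O        E   (O−E)²/E
type 1     37     23.8      7.321
type 2      3     11.2      6.004
type 3     27       14     12.071
type 4     19     25.2      1.525
type 5      4     15.4      8.439
type 6     27     25.2      0.129
type 7     23     25.2      0.192
Sum = 35.68

35.68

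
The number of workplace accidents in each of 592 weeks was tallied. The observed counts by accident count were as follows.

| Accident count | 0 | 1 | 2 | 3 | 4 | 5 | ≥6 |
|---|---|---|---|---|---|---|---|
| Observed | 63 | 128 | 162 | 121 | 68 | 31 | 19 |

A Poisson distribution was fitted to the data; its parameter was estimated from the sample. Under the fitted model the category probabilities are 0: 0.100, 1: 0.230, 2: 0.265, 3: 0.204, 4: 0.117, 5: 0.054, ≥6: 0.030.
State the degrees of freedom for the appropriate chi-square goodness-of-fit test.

5

There are k = 7 categories and 1 parameter estimated from the data, so df = 7 − 1 − 1 = 5.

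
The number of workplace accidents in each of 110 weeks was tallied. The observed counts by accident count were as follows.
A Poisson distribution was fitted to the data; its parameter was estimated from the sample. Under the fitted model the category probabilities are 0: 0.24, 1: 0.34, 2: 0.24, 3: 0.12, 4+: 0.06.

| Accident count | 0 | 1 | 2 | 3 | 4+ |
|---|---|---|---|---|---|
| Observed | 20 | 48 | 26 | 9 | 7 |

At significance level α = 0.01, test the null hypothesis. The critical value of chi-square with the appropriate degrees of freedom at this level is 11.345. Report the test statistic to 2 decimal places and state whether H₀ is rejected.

Expected counts E_i = n·p_i: 110×0.24 = 26.4, 110×0.34 = 37.4, 110×0.24 = 26.4, 110×0.12 = 13.2, 110×0.06 = 6.6.
cat         O        E   (O−E)²/E
0          20     26.4      1.552
1          48     37.4      3.004
2          26     26.4      0.006
3           9     13.2      1.336
4+          7      6.6      0.024
Sum = 5.92
df = 3. Since 5.92 < 11.345, we do not reject H₀.

5.92; do not reject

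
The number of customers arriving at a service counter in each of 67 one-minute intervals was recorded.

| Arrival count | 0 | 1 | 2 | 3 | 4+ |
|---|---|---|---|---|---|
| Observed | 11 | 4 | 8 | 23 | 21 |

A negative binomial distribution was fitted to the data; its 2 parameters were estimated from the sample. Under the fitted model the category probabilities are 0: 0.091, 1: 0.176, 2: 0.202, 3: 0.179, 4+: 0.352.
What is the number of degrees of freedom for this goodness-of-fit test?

2

There are k = 5 categories and 2 parameters estimated from the data, so df = 5 − 1 − 2 = 2.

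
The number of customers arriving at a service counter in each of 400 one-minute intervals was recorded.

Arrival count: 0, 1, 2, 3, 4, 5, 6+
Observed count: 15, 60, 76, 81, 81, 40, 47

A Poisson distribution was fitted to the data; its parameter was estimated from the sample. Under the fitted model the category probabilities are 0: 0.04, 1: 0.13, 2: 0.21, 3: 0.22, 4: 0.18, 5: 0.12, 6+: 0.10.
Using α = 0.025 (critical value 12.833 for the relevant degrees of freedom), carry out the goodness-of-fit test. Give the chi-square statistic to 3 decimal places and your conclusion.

Expected counts E_i = n·p_i: 400×0.04 = 16, 400×0.13 = 52, 400×0.21 = 84, 400×0.22 = 88, 400×0.18 = 72, 400×0.12 = 48, 400×0.10 = 40.
χ² = (15−16)²/16 + (60−52)²/52 + (76−84)²/84 + (81−88)²/88 + (81−72)²/72 + (40−48)²/48 + (47−40)²/40
   = 0.0625 + 1.2308 + 0.7619 + 0.5568 + 1.1250 + 1.3333 + 1.2250
Sum = 6.295
df = 5. Since 6.295 < 12.833, we do not reject H₀.

6.295; do not reject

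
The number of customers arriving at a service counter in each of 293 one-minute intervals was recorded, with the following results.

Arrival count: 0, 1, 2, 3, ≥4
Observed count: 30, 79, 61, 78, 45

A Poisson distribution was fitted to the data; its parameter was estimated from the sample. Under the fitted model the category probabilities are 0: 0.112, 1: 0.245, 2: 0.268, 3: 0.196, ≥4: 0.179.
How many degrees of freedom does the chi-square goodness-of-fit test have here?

3

There are k = 5 categories and 1 parameter estimated from the data, so df = 5 − 1 − 1 = 3.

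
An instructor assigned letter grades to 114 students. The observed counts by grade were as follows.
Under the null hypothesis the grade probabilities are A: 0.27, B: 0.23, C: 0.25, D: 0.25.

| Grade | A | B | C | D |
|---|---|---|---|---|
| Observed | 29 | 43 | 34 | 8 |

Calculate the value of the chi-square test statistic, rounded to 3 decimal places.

Expected counts E_i = n·p_i: 114×0.27 = 30.78, 114×0.23 = 26.22, 114×0.25 = 28.5, 114×0.25 = 28.5.
cat         O        E   (O−E)²/E
A          29    30.78     0.1029
B          43    26.22    10.7387
C          34     28.5     1.0614
D           8     28.5    14.7456
Sum = 26.649

26.649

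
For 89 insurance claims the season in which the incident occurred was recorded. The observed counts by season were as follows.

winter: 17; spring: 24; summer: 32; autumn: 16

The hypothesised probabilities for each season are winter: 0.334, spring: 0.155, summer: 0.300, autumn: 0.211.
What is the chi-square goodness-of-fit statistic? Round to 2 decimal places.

Expected counts E_i = n·p_i: 89×0.334 = 29.726, 89×0.155 = 13.795, 89×0.300 = 26.7, 89×0.211 = 18.779.
winter: (17 − 29.726)²/29.726 = 161.951076/29.726 = 5.448
spring: (24 − 13.795)²/13.795 = 104.142025/13.795 = 7.549
summer: (32 − 26.7)²/26.7 = 28.09/26.7 = 1.052
autumn: (16 − 18.779)²/18.779 = 7.722841/18.779 = 0.411
Sum = 14.46

14.46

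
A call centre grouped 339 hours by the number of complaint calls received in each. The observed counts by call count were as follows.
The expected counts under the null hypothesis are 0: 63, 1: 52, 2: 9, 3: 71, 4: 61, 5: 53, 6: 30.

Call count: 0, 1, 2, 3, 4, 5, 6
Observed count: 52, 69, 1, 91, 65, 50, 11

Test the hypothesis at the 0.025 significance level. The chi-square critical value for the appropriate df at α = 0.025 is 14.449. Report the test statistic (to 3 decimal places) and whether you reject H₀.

cat         O        E   (O−E)²/E
0          52       63     1.9206
1          69       52     5.5577
2           1        9     7.1111
3          91       71     5.6338
4          65       61     0.2623
5          50       53     0.1698
6          11       30    12.0333
Sum = 32.689
df = 6. Since 32.689 > 14.449, we reject H₀.

32.689; reject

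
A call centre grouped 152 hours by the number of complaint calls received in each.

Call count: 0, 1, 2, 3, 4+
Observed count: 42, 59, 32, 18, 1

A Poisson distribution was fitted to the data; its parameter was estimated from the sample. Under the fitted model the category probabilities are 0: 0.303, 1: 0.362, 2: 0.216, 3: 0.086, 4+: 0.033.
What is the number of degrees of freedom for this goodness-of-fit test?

3

There are k = 5 categories and 1 parameter estimated from the data, so df = 5 − 1 − 1 = 3.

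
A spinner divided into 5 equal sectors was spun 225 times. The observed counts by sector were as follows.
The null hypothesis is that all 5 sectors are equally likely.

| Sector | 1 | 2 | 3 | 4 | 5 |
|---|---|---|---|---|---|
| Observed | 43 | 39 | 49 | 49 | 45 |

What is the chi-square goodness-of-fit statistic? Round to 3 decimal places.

1.600

Expected count for each of the 5 categories: 225/5 = 45.
cat         O        E   (O−E)²/E
1          43       45     0.0889
2          39       45     0.8000
3          49       45     0.3556
4          49       45     0.3556
5          45       45     0.0000
Sum = 1.600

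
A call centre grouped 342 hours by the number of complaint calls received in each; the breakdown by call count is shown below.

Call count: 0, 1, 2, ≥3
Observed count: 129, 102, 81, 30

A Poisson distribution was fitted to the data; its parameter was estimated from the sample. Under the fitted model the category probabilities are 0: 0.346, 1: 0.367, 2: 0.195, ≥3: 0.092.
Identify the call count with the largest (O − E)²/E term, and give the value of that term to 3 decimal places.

1, 4.405

Expected counts E_i = n·p_i: 342×0.346 = 118.332, 342×0.367 = 125.514, 342×0.195 = 66.69, 342×0.092 = 31.464.
cat         O        E   (O−E)²/E
0         129  118.332     0.9618
1         102  125.514     4.4052
2          81    66.69     3.0706
≥3         30   31.464     0.0681
The largest term is for 1: 4.405.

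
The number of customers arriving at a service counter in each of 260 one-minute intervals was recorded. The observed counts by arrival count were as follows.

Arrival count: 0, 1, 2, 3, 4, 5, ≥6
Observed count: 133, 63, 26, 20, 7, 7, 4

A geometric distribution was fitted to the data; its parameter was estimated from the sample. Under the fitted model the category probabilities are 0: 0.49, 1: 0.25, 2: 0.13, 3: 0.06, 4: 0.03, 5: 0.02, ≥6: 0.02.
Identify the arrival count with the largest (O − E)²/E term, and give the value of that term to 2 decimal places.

2, 1.80

Expected counts E_i = n·p_i: 260×0.49 = 127.4, 260×0.25 = 65, 260×0.13 = 33.8, 260×0.06 = 15.6, 260×0.03 = 7.8, 260×0.02 = 5.2, 260×0.02 = 5.2.
cat         O        E   (O−E)²/E
0         133    127.4      0.246
1          63       65      0.062
2          26     33.8      1.800
3          20     15.6      1.241
4           7      7.8      0.082
5           7      5.2      0.623
≥6          4      5.2      0.277
The largest term is for 2: 1.80.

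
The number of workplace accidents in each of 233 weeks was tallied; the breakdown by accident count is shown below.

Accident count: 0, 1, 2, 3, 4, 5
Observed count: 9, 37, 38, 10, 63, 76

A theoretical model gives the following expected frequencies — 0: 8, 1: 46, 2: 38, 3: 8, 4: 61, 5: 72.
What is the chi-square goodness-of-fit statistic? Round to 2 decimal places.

cat         O        E   (O−E)²/E
0           9        8      0.125
1          37       46      1.761
2          38       38      0.000
3          10        8      0.500
4          63       61      0.066
5          76       72      0.222
Sum = 2.67

2.67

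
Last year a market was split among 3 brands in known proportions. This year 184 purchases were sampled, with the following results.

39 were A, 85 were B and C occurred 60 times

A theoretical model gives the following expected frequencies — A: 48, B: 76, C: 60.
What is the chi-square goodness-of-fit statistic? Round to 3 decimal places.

χ² = (39−48)²/48 + (85−76)²/76 + (60−60)²/60
   = 1.6875 + 1.0658 + 0.0000
Sum = 2.753

2.753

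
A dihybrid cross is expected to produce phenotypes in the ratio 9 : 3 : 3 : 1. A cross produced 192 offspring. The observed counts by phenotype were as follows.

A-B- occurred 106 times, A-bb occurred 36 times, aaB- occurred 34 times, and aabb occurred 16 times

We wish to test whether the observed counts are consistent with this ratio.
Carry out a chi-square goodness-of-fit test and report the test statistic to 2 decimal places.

Ratio total = 16. Expected counts: 192×9/16 = 108, 192×3/16 = 36, 192×3/16 = 36, 192×1/16 = 12.
χ² = (106−108)²/108 + (36−36)²/36 + (34−36)²/36 + (16−12)²/12
   = 0.037 + 0.000 + 0.111 + 1.333
Sum = 1.48

1.48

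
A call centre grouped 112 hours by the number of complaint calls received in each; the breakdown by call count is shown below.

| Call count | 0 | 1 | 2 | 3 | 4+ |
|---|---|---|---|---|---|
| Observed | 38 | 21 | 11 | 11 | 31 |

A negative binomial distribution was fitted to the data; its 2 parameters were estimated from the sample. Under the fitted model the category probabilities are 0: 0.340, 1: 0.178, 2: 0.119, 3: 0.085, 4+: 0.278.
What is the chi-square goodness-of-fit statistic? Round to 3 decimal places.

0.694

Expected counts E_i = n·p_i: 112×0.340 = 38.08, 112×0.178 = 19.936, 112×0.119 = 13.328, 112×0.085 = 9.52, 112×0.278 = 31.136.
0: (38 − 38.08)²/38.08 = 0.0064/38.08 = 0.0002
1: (21 − 19.936)²/19.936 = 1.132096/19.936 = 0.0568
2: (11 − 13.328)²/13.328 = 5.419584/13.328 = 0.4066
3: (11 − 9.52)²/9.52 = 2.1904/9.52 = 0.2301
4+: (31 − 31.136)²/31.136 = 0.018496/31.136 = 0.0006
Sum = 0.694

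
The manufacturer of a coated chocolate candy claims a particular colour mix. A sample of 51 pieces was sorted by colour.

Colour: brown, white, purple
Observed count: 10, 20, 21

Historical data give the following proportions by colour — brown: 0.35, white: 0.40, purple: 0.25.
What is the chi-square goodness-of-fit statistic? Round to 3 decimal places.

Expected counts E_i = n·p_i: 51×0.35 = 17.85, 51×0.40 = 20.4, 51×0.25 = 12.75.
χ² = (10−17.85)²/17.85 + (20−20.4)²/20.4 + (21−12.75)²/12.75
   = 3.4522 + 0.0078 + 5.3382
Sum = 8.798

8.798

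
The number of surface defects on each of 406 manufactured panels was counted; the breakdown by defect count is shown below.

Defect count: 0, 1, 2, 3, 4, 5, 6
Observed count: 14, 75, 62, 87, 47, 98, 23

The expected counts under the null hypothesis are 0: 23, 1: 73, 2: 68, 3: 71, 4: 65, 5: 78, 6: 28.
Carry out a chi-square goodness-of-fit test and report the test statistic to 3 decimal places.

cat         O        E   (O−E)²/E
0          14       23     3.5217
1          75       73     0.0548
2          62       68     0.5294
3          87       71     3.6056
4          47       65     4.9846
5          98       78     5.1282
6          23       28     0.8929
Sum = 18.717

18.717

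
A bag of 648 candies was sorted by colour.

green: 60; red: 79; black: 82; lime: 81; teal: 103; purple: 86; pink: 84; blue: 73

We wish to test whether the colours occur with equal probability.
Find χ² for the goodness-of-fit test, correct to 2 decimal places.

Expected count for each of the 8 categories: 648/8 = 81.
cat         O        E   (O−E)²/E
green      60       81      5.444
red        79       81      0.049
black      82       81      0.012
lime       81       81      0.000
teal      103       81      5.975
purple     86       81      0.309
pink       84       81      0.111
blue       73       81      0.790
Sum = 12.69

12.69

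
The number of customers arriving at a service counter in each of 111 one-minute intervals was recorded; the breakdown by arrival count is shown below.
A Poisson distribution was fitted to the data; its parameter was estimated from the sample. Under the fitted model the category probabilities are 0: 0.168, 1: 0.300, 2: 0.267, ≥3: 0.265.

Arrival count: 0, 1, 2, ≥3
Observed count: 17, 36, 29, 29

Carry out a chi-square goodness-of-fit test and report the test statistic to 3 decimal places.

0.384

Expected counts E_i = n·p_i: 111×0.168 = 18.648, 111×0.300 = 33.3, 111×0.267 = 29.637, 111×0.265 = 29.415.
0: (17 − 18.648)²/18.648 = 2.715904/18.648 = 0.1456
1: (36 − 33.3)²/33.3 = 7.29/33.3 = 0.2189
2: (29 − 29.637)²/29.637 = 0.405769/29.637 = 0.0137
≥3: (29 − 29.415)²/29.415 = 0.172225/29.415 = 0.0059
Sum = 0.384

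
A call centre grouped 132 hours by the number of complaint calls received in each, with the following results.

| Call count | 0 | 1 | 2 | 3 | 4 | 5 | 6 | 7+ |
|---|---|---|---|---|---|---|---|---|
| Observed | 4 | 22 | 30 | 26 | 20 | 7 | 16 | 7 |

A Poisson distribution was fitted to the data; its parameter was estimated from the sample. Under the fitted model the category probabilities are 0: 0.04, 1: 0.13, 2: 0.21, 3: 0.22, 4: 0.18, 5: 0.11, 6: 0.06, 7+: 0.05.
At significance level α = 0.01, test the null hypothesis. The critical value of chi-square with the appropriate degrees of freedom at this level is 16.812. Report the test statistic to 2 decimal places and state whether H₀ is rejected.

14.94; do not reject

Expected counts E_i = n·p_i: 132×0.04 = 5.28, 132×0.13 = 17.16, 132×0.21 = 27.72, 132×0.22 = 29.04, 132×0.18 = 23.76, 132×0.11 = 14.52, 132×0.06 = 7.92, 132×0.05 = 6.6.
χ² = (4−5.28)²/5.28 + (22−17.16)²/17.16 + (30−27.72)²/27.72 + (26−29.04)²/29.04 + (20−23.76)²/23.76 + (7−14.52)²/14.52 + (16−7.92)²/7.92 + (7−6.6)²/6.6
   = 0.310 + 1.365 + 0.188 + 0.318 + 0.595 + 3.895 + 8.243 + 0.024
Sum = 14.94
df = 6. Since 14.94 < 16.812, we do not reject H₀.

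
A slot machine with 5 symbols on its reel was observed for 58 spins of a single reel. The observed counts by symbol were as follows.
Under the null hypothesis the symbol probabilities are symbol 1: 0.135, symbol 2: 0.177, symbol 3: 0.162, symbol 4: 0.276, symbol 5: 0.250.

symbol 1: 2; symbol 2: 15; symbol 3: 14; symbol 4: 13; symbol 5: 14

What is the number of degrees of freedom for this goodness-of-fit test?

There are k = 5 categories and no parameters were estimated from the data, so df = 5 − 1 = 4.

4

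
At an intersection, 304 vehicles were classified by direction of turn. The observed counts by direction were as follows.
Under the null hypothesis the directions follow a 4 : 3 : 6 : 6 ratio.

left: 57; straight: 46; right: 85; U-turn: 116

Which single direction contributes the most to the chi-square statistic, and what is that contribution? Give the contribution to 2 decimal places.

Ratio total = 19. Expected counts: 304×4/19 = 64, 304×3/19 = 48, 304×6/19 = 96, 304×6/19 = 96.
left: (57 − 64)²/64 = 49/64 = 0.766
straight: (46 − 48)²/48 = 4/48 = 0.083
right: (85 − 96)²/96 = 121/96 = 1.260
U-turn: (116 − 96)²/96 = 400/96 = 4.167
The largest term is for U-turn: 4.17.

U-turn, 4.17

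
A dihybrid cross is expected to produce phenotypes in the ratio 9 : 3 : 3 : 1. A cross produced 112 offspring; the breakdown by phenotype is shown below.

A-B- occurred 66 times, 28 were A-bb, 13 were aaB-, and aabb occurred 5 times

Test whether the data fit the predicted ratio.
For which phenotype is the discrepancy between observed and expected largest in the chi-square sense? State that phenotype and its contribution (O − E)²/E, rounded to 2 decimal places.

aaB-, 3.05

Ratio total = 16. Expected counts: 112×9/16 = 63, 112×3/16 = 21, 112×3/16 = 21, 112×1/16 = 7.
cat         O        E   (O−E)²/E
A-B-       66       63      0.143
A-bb       28       21      2.333
aaB-       13       21      3.048
aabb        5        7      0.571
The largest term is for aaB-: 3.05.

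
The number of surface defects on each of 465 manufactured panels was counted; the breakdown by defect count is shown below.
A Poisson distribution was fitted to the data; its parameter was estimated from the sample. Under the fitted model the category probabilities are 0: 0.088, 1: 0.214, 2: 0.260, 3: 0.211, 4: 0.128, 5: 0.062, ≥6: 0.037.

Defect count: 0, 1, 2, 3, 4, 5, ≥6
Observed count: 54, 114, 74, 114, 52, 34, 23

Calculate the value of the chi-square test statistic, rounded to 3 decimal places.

30.885

Expected counts E_i = n·p_i: 465×0.088 = 40.92, 465×0.214 = 99.51, 465×0.260 = 120.9, 465×0.211 = 98.115, 465×0.128 = 59.52, 465×0.062 = 28.83, 465×0.037 = 17.205.
cat         O        E   (O−E)²/E
0          54    40.92     4.1810
1         114    99.51     2.1099
2          74    120.9    18.1936
3         114   98.115     2.5718
4          52    59.52     0.9501
5          34    28.83     0.9271
≥6         23   17.205     1.9519
Sum = 30.885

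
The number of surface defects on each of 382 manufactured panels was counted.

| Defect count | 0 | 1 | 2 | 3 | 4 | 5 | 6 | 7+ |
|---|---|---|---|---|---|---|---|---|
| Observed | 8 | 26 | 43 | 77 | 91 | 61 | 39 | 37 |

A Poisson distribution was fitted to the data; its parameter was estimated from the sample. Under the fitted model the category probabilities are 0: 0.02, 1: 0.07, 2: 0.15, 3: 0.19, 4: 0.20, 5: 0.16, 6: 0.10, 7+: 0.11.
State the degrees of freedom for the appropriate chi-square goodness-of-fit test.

There are k = 8 categories and 1 parameter estimated from the data, so df = 8 − 1 − 1 = 6.

6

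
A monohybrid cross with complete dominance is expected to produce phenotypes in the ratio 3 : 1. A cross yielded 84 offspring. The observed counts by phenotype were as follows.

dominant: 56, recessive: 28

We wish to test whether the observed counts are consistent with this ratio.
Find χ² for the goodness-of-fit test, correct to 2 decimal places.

3.11

Ratio total = 4. Expected counts: 84×3/4 = 63, 84×1/4 = 21.
χ² = (56−63)²/63 + (28−21)²/21
   = 0.778 + 2.333
Sum = 3.11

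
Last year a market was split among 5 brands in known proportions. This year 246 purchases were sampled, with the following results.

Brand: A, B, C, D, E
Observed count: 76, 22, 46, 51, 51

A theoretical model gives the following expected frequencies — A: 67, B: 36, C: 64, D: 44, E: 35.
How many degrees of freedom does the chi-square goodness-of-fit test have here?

There are k = 5 categories and no parameters were estimated from the data, so df = 5 − 1 = 4.

4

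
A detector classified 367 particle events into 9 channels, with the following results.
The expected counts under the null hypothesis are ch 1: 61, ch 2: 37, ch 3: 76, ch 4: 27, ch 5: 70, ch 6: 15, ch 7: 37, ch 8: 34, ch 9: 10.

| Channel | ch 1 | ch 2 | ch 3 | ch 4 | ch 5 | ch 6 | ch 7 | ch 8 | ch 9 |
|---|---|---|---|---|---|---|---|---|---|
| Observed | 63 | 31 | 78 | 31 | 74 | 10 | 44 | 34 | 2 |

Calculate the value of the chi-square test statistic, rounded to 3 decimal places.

χ² = (63−61)²/61 + (31−37)²/37 + (78−76)²/76 + (31−27)²/27 + (74−70)²/70 + (10−15)²/15 + (44−37)²/37 + (34−34)²/34 + (2−10)²/10
   = 0.0656 + 0.9730 + 0.0526 + 0.5926 + 0.2286 + 1.6667 + 1.3243 + 0.0000 + 6.4000
Sum = 11.303

11.303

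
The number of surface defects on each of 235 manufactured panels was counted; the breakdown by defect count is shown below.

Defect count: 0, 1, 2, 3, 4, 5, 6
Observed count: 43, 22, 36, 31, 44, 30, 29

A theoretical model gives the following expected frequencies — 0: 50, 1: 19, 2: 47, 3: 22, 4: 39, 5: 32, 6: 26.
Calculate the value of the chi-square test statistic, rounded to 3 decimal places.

8.822

χ² = (43−50)²/50 + (22−19)²/19 + (36−47)²/47 + (31−22)²/22 + (44−39)²/39 + (30−32)²/32 + (29−26)²/26
   = 0.9800 + 0.4737 + 2.5745 + 3.6818 + 0.6410 + 0.1250 + 0.3462
Sum = 8.822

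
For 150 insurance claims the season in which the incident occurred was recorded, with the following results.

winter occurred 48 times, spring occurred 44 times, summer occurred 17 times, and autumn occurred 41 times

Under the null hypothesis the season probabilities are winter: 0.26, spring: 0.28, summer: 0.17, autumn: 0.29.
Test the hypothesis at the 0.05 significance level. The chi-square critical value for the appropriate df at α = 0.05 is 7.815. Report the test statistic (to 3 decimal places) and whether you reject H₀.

5.149; do not reject

Expected counts E_i = n·p_i: 150×0.26 = 39, 150×0.28 = 42, 150×0.17 = 25.5, 150×0.29 = 43.5.
winter: (48 − 39)²/39 = 81/39 = 2.0769
spring: (44 − 42)²/42 = 4/42 = 0.0952
summer: (17 − 25.5)²/25.5 = 72.25/25.5 = 2.8333
autumn: (41 − 43.5)²/43.5 = 6.25/43.5 = 0.1437
Sum = 5.149
df = 3. Since 5.149 < 7.815, we do not reject H₀.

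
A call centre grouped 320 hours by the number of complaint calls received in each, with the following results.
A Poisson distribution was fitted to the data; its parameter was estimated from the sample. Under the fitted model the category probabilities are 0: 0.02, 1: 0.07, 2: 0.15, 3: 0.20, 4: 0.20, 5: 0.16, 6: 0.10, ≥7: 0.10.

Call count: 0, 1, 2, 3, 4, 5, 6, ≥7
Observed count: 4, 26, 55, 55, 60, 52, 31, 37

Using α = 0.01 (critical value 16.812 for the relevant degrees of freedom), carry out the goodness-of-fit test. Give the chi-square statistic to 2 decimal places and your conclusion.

Expected counts E_i = n·p_i: 320×0.02 = 6.4, 320×0.07 = 22.4, 320×0.15 = 48, 320×0.20 = 64, 320×0.20 = 64, 320×0.16 = 51.2, 320×0.10 = 32, 320×0.10 = 32.
χ² = (4−6.4)²/6.4 + (26−22.4)²/22.4 + (55−48)²/48 + (55−64)²/64 + (60−64)²/64 + (52−51.2)²/51.2 + (31−32)²/32 + (37−32)²/32
   = 0.900 + 0.579 + 1.021 + 1.266 + 0.250 + 0.013 + 0.031 + 0.781
Sum = 4.84
df = 6. Since 4.84 < 16.812, we do not reject H₀.

4.84; do not reject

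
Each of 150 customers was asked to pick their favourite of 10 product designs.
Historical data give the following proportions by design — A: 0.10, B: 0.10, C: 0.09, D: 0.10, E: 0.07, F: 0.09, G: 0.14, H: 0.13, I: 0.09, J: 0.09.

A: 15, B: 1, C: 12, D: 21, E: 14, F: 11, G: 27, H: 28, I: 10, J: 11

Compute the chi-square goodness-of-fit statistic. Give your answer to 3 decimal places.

Expected counts E_i = n·p_i: 150×0.10 = 15, 150×0.10 = 15, 150×0.09 = 13.5, 150×0.10 = 15, 150×0.07 = 10.5, 150×0.09 = 13.5, 150×0.14 = 21, 150×0.13 = 19.5, 150×0.09 = 13.5, 150×0.09 = 13.5.
cat         O        E   (O−E)²/E
A          15       15     0.0000
B           1       15    13.0667
C          12     13.5     0.1667
D          21       15     2.4000
E          14     10.5     1.1667
F          11     13.5     0.4630
G          27       21     1.7143
H          28     19.5     3.7051
I          10     13.5     0.9074
J          11     13.5     0.4630
Sum = 24.053

24.053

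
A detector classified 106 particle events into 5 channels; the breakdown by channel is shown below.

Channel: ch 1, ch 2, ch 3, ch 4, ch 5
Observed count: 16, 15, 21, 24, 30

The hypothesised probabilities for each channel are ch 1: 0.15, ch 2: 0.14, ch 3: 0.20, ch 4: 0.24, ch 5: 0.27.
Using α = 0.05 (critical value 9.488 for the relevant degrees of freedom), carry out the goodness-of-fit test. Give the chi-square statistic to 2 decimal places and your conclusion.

Expected counts E_i = n·p_i: 106×0.15 = 15.9, 106×0.14 = 14.84, 106×0.20 = 21.2, 106×0.24 = 25.44, 106×0.27 = 28.62.
cat         O        E   (O−E)²/E
ch 1       16     15.9      0.001
ch 2       15    14.84      0.002
ch 3       21     21.2      0.002
ch 4       24    25.44      0.082
ch 5       30    28.62      0.067
Sum = 0.15
df = 4. Since 0.15 < 9.488, we do not reject H₀.

0.15; do not reject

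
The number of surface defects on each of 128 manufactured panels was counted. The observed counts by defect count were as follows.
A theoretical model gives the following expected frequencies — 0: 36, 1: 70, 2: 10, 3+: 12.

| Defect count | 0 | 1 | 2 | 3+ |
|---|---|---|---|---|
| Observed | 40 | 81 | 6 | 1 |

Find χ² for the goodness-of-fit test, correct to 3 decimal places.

0: (40 − 36)²/36 = 16/36 = 0.4444
1: (81 − 70)²/70 = 121/70 = 1.7286
2: (6 − 10)²/10 = 16/10 = 1.6000
3+: (1 − 12)²/12 = 121/12 = 10.0833
Sum = 13.856

13.856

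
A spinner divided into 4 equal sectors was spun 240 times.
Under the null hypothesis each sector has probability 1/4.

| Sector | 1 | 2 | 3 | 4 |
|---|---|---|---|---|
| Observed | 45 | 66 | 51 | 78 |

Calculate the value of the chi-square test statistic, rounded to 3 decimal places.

Expected count for each of the 4 categories: 240/4 = 60.
cat         O        E   (O−E)²/E
1          45       60     3.7500
2          66       60     0.6000
3          51       60     1.3500
4          78       60     5.4000
Sum = 11.100

11.100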